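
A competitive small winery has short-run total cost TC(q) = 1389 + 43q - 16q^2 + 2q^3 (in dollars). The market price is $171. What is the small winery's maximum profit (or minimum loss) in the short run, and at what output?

AVC = 43 - 16q + 2q^2 has its minimum $11 at q = 4; price $171 clears that bar, so the firm operates.
With MC = 43 - 32q + 6q^2, P = MC on the upward-sloping part at q* = 8.
TR = 171·8 = 1368. TC = 1389 + 344 = 1733. Profit = 1368 − 1733 = -$365.
Shutting down would mean losing the fixed cost of $1389, so operating at a loss of $365 is better by $1024.

Profit = -$365 at q = 8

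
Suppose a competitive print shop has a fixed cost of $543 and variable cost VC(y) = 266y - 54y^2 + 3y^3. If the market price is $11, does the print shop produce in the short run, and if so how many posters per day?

Variable cost is VC = 266y - 54y^2 + 3y^3, so AVC = VC/y = 266 - 54y + 3y^2 and MC = dTC/dy = 266 - 108y + 9y^2.
AVC hits its minimum where MC = AVC, at y = 9, giving min AVC = 266 - 54·9 + 3·9^2 = $23.
Since P = $11 < min AVC = $23, price fails to cover variable cost at any output.
Best response: produce nothing and absorb the $543 fixed cost.

Shut down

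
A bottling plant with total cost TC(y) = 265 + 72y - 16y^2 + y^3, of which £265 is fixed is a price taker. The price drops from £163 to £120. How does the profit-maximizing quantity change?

MC = 72 - 32y + 3y^2; the shutdown threshold is min AVC = £8 (at y = 8).
With P = £163 above the shutdown price, P = MC gives y = 13.
At P = £120 ≥ min AVC, set P = MC: y = 12. The firm stays open but cuts output.

Output falls from 13 to 12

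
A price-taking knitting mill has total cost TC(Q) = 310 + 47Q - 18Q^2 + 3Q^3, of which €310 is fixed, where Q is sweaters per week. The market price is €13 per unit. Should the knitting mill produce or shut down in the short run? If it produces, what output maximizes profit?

Variable cost is VC = 47Q - 18Q^2 + 3Q^3, so AVC = VC/Q = 47 - 18Q + 3Q^2 and MC = dTC/dQ = 47 - 36Q + 9Q^2.
The AVC parabola has its vertex at Q = 18/6 = 3, where AVC = 47 - 18·3 + 3·3^2 = €20.
With P < min AVC (€13 < €20), every unit sold adds to the loss.
Best response: produce nothing and absorb the €310 fixed cost.

Shut down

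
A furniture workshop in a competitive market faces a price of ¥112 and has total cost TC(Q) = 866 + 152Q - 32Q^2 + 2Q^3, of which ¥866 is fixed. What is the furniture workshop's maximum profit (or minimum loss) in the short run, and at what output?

AVC = 152 - 32Q + 2Q^2 has its minimum ¥24 at Q = 8; price ¥112 clears that bar, so the firm operates.
With MC = 152 - 64Q + 6Q^2, P = MC on the upward-sloping part at Q* = 10.
TR = 112·10 = 1120. TC = 866 + 320 = 1186. Profit = 1120 − 1186 = -¥66.
By producing, the firm covers all variable cost plus ¥800 of fixed cost; shutting down would lose the full ¥866.

Profit = -¥66 at Q = 10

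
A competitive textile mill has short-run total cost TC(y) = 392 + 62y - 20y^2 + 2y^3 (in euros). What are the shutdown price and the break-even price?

Shutdown price = €12; break-even price = €76

Shutdown price = min AVC. AVC = 62 - 20y + 2y^2, with vertex at y = 5 and minimum €12.
ATC = 392/y + 62 - 20y + 2y^2. Setting dATC/dy = −392/y^2 − 20 + 4y = 0 gives y = 7 (since 4·7^3 − 20·7^2 = 392).
min ATC = 392/7 + 62 − 20·7 + 2·7^2 = €76. That is the break-even price.
For €12 ≤ P < €76 the firm produces at a loss; below €12 it shuts down.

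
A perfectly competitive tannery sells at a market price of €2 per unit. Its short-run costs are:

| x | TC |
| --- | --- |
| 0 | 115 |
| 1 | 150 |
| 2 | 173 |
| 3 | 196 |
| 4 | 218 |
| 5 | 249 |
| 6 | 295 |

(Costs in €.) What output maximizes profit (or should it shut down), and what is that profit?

Tabulate TR − TC: x=0: -115; x=1: -148; x=2: -169; x=3: -190; x=4: -210; x=5: -239; x=6: -283.
Profit is highest at x = 0. Equivalently, the lowest AVC in the table is 103/4 ≈ €25.75 at x = 4, and P = €2 falls below it — price never covers variable cost, so the firm shuts down and loses only its fixed cost.

x = 0 (shut down); profit = -€115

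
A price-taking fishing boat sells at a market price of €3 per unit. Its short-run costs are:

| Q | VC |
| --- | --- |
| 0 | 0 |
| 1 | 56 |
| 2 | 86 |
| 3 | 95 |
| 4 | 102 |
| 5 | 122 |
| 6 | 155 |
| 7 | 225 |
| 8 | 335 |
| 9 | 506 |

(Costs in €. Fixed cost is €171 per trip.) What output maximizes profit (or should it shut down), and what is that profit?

Q = 0 (shut down); profit = -€171

Compute π = P·Q − TC at each output: Q=0: -171; Q=1: -224; Q=2: -251; Q=3: -257; Q=4: -261; Q=5: -278; Q=6: -308; Q=7: -375; Q=8: -482; Q=9: -650.
Profit is highest at Q = 0. Equivalently, the lowest AVC in the table is 122/5 ≈ €24.40 at Q = 5, and P = €3 falls below it — price never covers variable cost, so the firm shuts down and loses only its fixed cost.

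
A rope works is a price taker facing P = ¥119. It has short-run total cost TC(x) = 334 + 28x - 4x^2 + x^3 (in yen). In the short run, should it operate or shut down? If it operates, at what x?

Strip out fixed cost: VC = 28x - 4x^2 + x^3. Then AVC = 28 - 4x + x^2 and MC = 28 - 8x + 3x^2.
AVC is minimized where dAVC/dx = -4 + 2x = 0, at x = 2; min AVC = 28 - 4·2 + 2^2 = ¥24.
P = ¥119 exceeds min AVC = ¥24, so the firm stays open.
Solving P = MC: -91 - 8x + 3x^2 = 0 ⇒ x = -13/3 or 7. On the upward-sloping branch, x* = 7.
Check: AVC at x = 7 is ¥49 ≤ P, so revenue covers variable cost.
Profit = P·x − TC = 119·7 − 677 = ¥156.

Produce at x = 7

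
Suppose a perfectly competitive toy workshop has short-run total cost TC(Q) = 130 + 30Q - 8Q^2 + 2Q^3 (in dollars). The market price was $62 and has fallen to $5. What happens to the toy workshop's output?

AVC = 30 - 8Q + 2Q^2, minimized at Q = 2 where min AVC = $22. MC = 30 - 16Q + 6Q^2.
At P = $62 ≥ min AVC, set P = MC on the rising branch: Q = 4.
At P = $5 < min AVC = $22, price no longer covers variable cost at any output, so the firm shuts down: Q = 0.

Output falls from 4 to 0 (the firm shuts down)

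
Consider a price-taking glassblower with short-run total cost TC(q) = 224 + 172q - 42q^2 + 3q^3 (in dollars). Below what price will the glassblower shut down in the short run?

The shutdown price is the minimum of AVC. VC = 172q - 42q^2 + 3q^3, so AVC = 172 - 42q + 3q^2.
At the minimum of AVC, MC = AVC. MC = 172 - 84q + 9q^2; setting MC = AVC gives 6q^2 - 42q = 0, so q = 7. min AVC = 25.
The firm shuts down for any P below $25.

$25 per unit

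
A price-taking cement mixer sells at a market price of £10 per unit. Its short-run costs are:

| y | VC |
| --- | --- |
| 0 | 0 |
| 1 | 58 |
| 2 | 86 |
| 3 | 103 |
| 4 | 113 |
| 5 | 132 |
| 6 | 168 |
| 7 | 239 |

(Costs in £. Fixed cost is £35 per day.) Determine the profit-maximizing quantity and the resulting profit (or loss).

y = 0 (shut down); profit = -£35

Compute π = P·y − TC at each output: y=0: -35; y=1: -83; y=2: -101; y=3: -108; y=4: -108; y=5: -117; y=6: -143; y=7: -204.
Profit is highest at y = 0. Equivalently, the lowest AVC in the table is 132/5 ≈ £26.40 at y = 5, and P = £10 falls below it — price never covers variable cost, so the firm shuts down and loses only its fixed cost.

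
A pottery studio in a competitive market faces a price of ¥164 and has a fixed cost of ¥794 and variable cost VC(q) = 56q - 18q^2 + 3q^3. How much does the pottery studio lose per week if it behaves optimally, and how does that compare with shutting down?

AVC = 56 - 18q + 3q^2 has its minimum ¥29 at q = 3; price ¥164 clears that bar, so the firm operates.
MC = 56 - 36q + 9q^2. Setting P = MC and taking the root on the rising branch gives q* = 6.
TR = 164·6 = 984. TC = 794 + 336 = 1130. Profit = 984 − 1130 = -¥146.
That loss of ¥146 beats the ¥794 the firm would lose by shutting down; producing recovers ¥648 of fixed cost.

Profit = -¥146 at q = 6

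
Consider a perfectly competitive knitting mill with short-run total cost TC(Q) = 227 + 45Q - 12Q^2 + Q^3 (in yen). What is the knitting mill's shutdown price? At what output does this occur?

¥9 per unit, at Q = 6

The shutdown price is the minimum of AVC. VC = 45Q - 12Q^2 + Q^3, so AVC = 45 - 12Q + Q^2.
dAVC/dQ = -12 + 2Q = 0 gives Q = 6. min AVC = 45 - 12·6 + 6^2 = 9.
For P < ¥9 the firm produces nothing.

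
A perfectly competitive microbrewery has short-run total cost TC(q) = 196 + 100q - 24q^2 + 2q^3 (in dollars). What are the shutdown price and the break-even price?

AVC = 100 - 24q + 2q^2; minimized at q = 6, giving min AVC = $28. That is the shutdown price.
ATC = 196/q + 100 - 24q + 2q^2. Setting dATC/dq = −196/q^2 − 24 + 4q = 0 gives q = 7 (since 4·7^3 − 24·7^2 = 196).
min ATC = 196/7 + 100 − 24·7 + 2·7^2 = $58. That is the break-even price.
For $28 ≤ P < $58 the firm produces at a loss; below $28 it shuts down.

Shutdown price = $28; break-even price = $58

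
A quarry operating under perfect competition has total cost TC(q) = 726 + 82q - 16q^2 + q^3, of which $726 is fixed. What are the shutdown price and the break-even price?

Shutdown price = $18; break-even price = $93

AVC = 82 - 16q + q^2; minimized at q = 8, giving min AVC = $18. That is the shutdown price.
ATC = 726/q + 82 - 16q + q^2. Setting dATC/dq = −726/q^2 − 16 + 2q = 0 gives q = 11 (since 2·11^3 − 16·11^2 = 726).
min ATC = 726/11 + 82 − 16·11 + 11^2 = $93. That is the break-even price.
Between these two prices the firm operates at a loss; above $93 it earns a profit.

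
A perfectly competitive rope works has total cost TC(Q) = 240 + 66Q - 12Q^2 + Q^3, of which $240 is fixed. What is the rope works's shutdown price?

$30 per unit

The firm shuts down when price falls below the minimum of average variable cost. AVC = VC/Q = 66 - 12Q + Q^2.
dAVC/dQ = -12 + 2Q = 0 gives Q = 6. min AVC = 66 - 12·6 + 6^2 = 30.
The firm shuts down for any P below $30.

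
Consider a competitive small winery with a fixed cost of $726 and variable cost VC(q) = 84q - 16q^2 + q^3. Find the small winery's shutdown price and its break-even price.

Shutdown price = $20; break-even price = $95

Shutdown price = min AVC. AVC = 84 - 16q + q^2, with vertex at q = 8 and minimum $20.
ATC = 726/q + 84 - 16q + q^2. Setting dATC/dq = −726/q^2 − 16 + 2q = 0 gives q = 11 (since 2·11^3 − 16·11^2 = 726).
min ATC = 726/11 + 84 − 16·11 + 11^2 = $95. That is the break-even price.
For $20 ≤ P < $95 the firm produces at a loss; below $20 it shuts down.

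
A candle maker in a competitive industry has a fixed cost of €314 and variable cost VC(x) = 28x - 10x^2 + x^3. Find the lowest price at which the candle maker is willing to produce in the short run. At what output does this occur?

Short-run supply begins at min AVC. From VC = 28x - 10x^2 + x^3, AVC = 28 - 10x + x^2.
dAVC/dx = -10 + 2x = 0 gives x = 5. min AVC = 28 - 10·5 + 5^2 = 3.
The firm shuts down for any P below €3.

€3 per unit, at x = 5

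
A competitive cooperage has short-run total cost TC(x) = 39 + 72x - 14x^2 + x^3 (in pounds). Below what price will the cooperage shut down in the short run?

£23 per unit

The shutdown price is the minimum of AVC. VC = 72x - 14x^2 + x^3, so AVC = 72 - 14x + x^2.
At the minimum of AVC, MC = AVC. MC = 72 - 28x + 3x^2; setting MC = AVC gives 2x^2 - 14x = 0, so x = 7. min AVC = 23.
The firm shuts down for any P below £23.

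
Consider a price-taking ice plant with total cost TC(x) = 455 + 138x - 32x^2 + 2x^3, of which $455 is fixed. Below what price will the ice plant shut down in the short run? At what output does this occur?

Short-run supply begins at min AVC. From VC = 138x - 32x^2 + 2x^3, AVC = 138 - 32x + 2x^2.
At the minimum of AVC, MC = AVC. MC = 138 - 64x + 6x^2; setting MC = AVC gives 4x^2 - 32x = 0, so x = 8. min AVC = 10.
So the shutdown price is $10.

$10 per unit, at x = 8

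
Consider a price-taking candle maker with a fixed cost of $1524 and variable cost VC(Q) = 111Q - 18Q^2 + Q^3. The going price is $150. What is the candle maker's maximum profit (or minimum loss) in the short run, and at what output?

AVC = 111 - 18Q + Q^2 has its minimum $30 at Q = 9; price $150 clears that bar, so the firm operates.
MC = 111 - 36Q + 3Q^2. Setting P = MC and taking the root on the rising branch gives Q* = 13.
TR = 150·13 = 1950. TC = 1524 + 598 = 2122. Profit = 1950 − 2122 = -$172.
Shutting down would mean losing the fixed cost of $1524, so operating at a loss of $172 is better by $1352.

Profit = -$172 at Q = 13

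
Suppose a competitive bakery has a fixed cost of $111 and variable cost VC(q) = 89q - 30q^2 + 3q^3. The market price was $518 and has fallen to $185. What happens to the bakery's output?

MC = 89 - 60q + 9q^2; the shutdown threshold is min AVC = $14 (at q = 5).
At P = $518 ≥ min AVC, set P = MC on the rising branch: q = 11.
At P = $185 ≥ min AVC, set P = MC: q = 8. The firm stays open but cuts output.

Output falls from 11 to 8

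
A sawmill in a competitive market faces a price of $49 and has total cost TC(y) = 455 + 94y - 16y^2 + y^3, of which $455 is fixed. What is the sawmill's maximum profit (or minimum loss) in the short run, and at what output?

AVC = 94 - 16y + y^2; min AVC = $30 at y = 8. Since P = $49 ≥ min AVC, the firm produces.
MC = 94 - 32y + 3y^2. Setting P = MC and taking the root on the rising branch gives y* = 9.
TR = 49·9 = 441. TC = 455 + 279 = 734. Profit = 441 − 734 = -$293.
That loss of $293 beats the $455 the firm would lose by shutting down; producing recovers $162 of fixed cost.

Profit = -$293 at y = 9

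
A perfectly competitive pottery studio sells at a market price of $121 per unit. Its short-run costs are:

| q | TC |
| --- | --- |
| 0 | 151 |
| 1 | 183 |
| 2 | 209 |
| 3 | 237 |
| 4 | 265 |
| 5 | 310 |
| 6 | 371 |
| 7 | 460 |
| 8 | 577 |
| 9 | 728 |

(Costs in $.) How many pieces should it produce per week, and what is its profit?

q = 8; profit = $391

Tabulate TR − TC: q=0: -151; q=1: -62; q=2: 33; q=3: 126; q=4: 219; q=5: 295; q=6: 355; q=7: 387; q=8: 391; q=9: 361.
Profit is maximized at q = 8. AVC there is 426/8 = $53.25 ≤ P, so producing beats shutting down (which would give -$151).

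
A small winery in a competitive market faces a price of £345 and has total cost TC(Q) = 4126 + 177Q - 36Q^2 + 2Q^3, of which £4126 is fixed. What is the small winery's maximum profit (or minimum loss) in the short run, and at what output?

AVC = 177 - 36Q + 2Q^2 has its minimum £15 at Q = 9; price £345 clears that bar, so the firm operates.
MC = 177 - 72Q + 6Q^2. Setting P = MC and taking the root on the rising branch gives Q* = 14.
TR = 345·14 = 4830. TC = 4126 + 910 = 5036. Profit = 4830 − 5036 = -£206.
By producing, the firm covers all variable cost plus £3920 of fixed cost; shutting down would lose the full £4126.

Profit = -£206 at Q = 14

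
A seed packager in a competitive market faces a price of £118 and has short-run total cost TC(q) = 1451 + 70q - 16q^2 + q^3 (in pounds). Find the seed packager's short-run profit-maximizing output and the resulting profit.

AVC = 70 - 16q + q^2 has its minimum £6 at q = 8; price £118 clears that bar, so the firm operates.
With MC = 70 - 32q + 3q^2, P = MC on the upward-sloping part at q* = 12.
TR = 118·12 = 1416. TC = 1451 + 264 = 1715. Profit = 1416 − 1715 = -£299.
By producing, the firm covers all variable cost plus £1152 of fixed cost; shutting down would lose the full £1451.

Profit = -£299 at q = 12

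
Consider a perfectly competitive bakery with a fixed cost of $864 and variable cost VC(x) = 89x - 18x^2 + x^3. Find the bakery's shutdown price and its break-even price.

AVC = 89 - 18x + x^2; minimized at x = 9, giving min AVC = $8. That is the shutdown price.
ATC = 864/x + 89 - 18x + x^2. Setting dATC/dx = −864/x^2 − 18 + 2x = 0 gives x = 12 (since 2·12^3 − 18·12^2 = 864).
min ATC = 864/12 + 89 − 18·12 + 12^2 = $89. That is the break-even price.
For $8 ≤ P < $89 the firm produces at a loss; below $8 it shuts down.

Shutdown price = $8; break-even price = $89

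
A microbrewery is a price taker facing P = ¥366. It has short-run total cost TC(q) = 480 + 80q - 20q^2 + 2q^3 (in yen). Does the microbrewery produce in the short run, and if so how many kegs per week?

From TC, MC = TC'(q) = 80 - 40q + 6q^2 and AVC = VC/q = 80 - 20q + 2q^2.
AVC is minimized where dAVC/dq = -20 + 4q = 0, at q = 5; min AVC = 80 - 20·5 + 2·5^2 = ¥30.
P = ¥366 exceeds min AVC = ¥30, so the firm stays open.
Solving P = MC: -286 - 40q + 6q^2 = 0 ⇒ q = -13/3 or 11. On the upward-sloping branch, q* = 11.
Check: AVC at q = 11 is ¥102 ≤ P, so revenue covers variable cost.
Profit = P·q − TC = 366·11 − 1602 = ¥2424.

Produce at q = 11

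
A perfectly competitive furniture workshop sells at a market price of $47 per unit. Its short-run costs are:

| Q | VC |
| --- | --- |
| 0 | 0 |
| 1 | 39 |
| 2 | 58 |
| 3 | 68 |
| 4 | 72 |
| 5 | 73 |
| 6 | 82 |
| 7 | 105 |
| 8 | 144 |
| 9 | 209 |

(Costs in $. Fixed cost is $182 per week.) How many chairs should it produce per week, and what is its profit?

Q = 8; profit = $50

Tabulate TR − TC: Q=0: -182; Q=1: -174; Q=2: -146; Q=3: -109; Q=4: -66; Q=5: -20; Q=6: 18; Q=7: 42; Q=8: 50; Q=9: 32.
Profit is maximized at Q = 8. AVC there is 144/8 = $18 ≤ P, so producing beats shutting down (which would give -$182).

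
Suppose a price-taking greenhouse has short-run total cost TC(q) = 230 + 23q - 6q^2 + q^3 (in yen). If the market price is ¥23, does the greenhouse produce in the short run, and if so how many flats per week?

Produce at q = 4

Strip out fixed cost: VC = 23q - 6q^2 + q^3. Then AVC = 23 - 6q + q^2 and MC = 23 - 12q + 3q^2.
The AVC parabola has its vertex at q = 6/2 = 3, where AVC = 23 - 6·3 + 3^2 = ¥14.
P = ¥23 exceeds min AVC = ¥14, so the firm stays open.
Set P = MC: 23 = 23 - 12q + 3q^2 → -12q + 3q^2 = 0. The roots are q = 0 and q = 4; the profit-maximizing output is on the rising part of MC, so q* = 4.
Check: AVC at q = 4 is ¥15 ≤ P, so revenue covers variable cost.
Profit = P·q − TC = 23·4 − 290 = -¥198, a loss, but smaller than the ¥230 fixed cost the firm would lose by shutting down.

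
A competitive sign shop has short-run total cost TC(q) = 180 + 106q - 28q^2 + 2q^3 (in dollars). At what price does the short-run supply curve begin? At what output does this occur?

The shutdown price is the minimum of AVC. VC = 106q - 28q^2 + 2q^3, so AVC = 106 - 28q + 2q^2.
At the minimum of AVC, MC = AVC. MC = 106 - 56q + 6q^2; setting MC = AVC gives 4q^2 - 28q = 0, so q = 7. min AVC = 8.
For P < $8 the firm produces nothing.

$8 per unit, at q = 7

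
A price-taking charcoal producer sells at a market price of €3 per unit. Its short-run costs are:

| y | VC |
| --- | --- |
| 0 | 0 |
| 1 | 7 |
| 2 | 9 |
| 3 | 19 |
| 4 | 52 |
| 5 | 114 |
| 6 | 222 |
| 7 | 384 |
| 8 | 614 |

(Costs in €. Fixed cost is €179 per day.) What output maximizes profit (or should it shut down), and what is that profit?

Profit at each row (π = 3y − TC): y=0: -179; y=1: -183; y=2: -182; y=3: -189; y=4: -219; y=5: -278; y=6: -383; y=7: -542; y=8: -769.
Profit is highest at y = 0. Equivalently, the lowest AVC in the table is 9/2 ≈ €4.50 at y = 2, and P = €3 falls below it — price never covers variable cost, so the firm shuts down and loses only its fixed cost.

y = 0 (shut down); profit = -€179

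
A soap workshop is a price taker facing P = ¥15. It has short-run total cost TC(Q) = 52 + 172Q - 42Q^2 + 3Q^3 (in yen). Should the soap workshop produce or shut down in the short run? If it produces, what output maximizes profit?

Strip out fixed cost: VC = 172Q - 42Q^2 + 3Q^3. Then AVC = 172 - 42Q + 3Q^2 and MC = 172 - 84Q + 9Q^2.
The AVC parabola has its vertex at Q = 42/6 = 7, where AVC = 172 - 42·7 + 3·7^2 = ¥25.
P = ¥15 lies below min AVC = ¥25; no output level covers variable cost.
Shutting down limits the loss to fixed cost, ¥52.

Shut down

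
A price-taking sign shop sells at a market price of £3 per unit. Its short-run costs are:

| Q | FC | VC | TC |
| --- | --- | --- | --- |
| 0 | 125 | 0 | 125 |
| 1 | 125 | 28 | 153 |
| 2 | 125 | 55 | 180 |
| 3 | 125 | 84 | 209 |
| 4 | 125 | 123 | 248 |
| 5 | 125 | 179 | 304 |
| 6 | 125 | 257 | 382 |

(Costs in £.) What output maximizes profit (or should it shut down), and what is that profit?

Compute π = P·Q − TC at each output: Q=0: -125; Q=1: -150; Q=2: -174; Q=3: -200; Q=4: -236; Q=5: -289; Q=6: -364.
Profit is highest at Q = 0. Equivalently, the lowest AVC in the table is 55/2 ≈ £27.50 at Q = 2, and P = £3 falls below it — price never covers variable cost, so the firm shuts down and loses only its fixed cost.

Q = 0 (shut down); profit = -£125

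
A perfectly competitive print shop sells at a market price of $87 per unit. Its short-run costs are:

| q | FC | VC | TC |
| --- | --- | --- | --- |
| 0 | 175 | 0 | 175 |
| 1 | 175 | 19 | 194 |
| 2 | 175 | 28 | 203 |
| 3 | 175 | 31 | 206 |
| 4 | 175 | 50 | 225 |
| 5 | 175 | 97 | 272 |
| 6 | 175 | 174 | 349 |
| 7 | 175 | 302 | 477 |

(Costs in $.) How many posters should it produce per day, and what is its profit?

q = 6; profit = $173

Profit at each row (π = 87q − TC): q=0: -175; q=1: -107; q=2: -29; q=3: 55; q=4: 123; q=5: 163; q=6: 173; q=7: 132.
Profit is maximized at q = 6. AVC there is 174/6 = $29 ≤ P, so producing beats shutting down (which would give -$175).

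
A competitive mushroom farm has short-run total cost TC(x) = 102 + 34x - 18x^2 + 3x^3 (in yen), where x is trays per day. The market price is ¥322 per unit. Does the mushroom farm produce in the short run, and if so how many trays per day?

Strip out fixed cost: VC = 34x - 18x^2 + 3x^3. Then AVC = 34 - 18x + 3x^2 and MC = 34 - 36x + 9x^2.
The AVC parabola has its vertex at x = 18/6 = 3, where AVC = 34 - 18·3 + 3·3^2 = ¥7.
P = ¥322 exceeds min AVC = ¥7, so the firm stays open.
Solving P = MC: -288 - 36x + 9x^2 = 0 ⇒ x = -4 or 8. On the upward-sloping branch, x* = 8.
Check: AVC at x = 8 is ¥82 ≤ P, so revenue covers variable cost.
Profit = P·x − TC = 322·8 − 758 = ¥1818.

Produce at x = 8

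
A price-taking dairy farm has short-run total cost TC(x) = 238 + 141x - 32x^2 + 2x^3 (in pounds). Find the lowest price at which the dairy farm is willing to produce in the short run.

The firm shuts down when price falls below the minimum of average variable cost. AVC = VC/x = 141 - 32x + 2x^2.
dAVC/dx = -32 + 4x = 0 gives x = 8. min AVC = 141 - 32·8 + 2·8^2 = 13.
So the shutdown price is £13.

£13 per unit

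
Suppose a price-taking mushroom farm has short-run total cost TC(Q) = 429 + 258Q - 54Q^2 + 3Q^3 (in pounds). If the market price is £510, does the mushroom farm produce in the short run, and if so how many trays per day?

Produce at Q = 14

Variable cost is VC = 258Q - 54Q^2 + 3Q^3, so AVC = VC/Q = 258 - 54Q + 3Q^2 and MC = dTC/dQ = 258 - 108Q + 9Q^2.
AVC hits its minimum where MC = AVC, at Q = 9, giving min AVC = 258 - 54·9 + 3·9^2 = £15.
P = £510 exceeds min AVC = £15, so the firm stays open.
Solving P = MC: -252 - 108Q + 9Q^2 = 0 ⇒ Q = -2 or 14. On the upward-sloping branch, Q* = 14.
Check: AVC at Q = 14 is £90 ≤ P, so revenue covers variable cost.
Profit = P·Q − TC = 510·14 − 1689 = £5451.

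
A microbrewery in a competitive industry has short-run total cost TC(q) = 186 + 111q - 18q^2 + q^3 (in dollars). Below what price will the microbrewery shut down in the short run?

Short-run supply begins at min AVC. From VC = 111q - 18q^2 + q^3, AVC = 111 - 18q + q^2.
dAVC/dq = -18 + 2q = 0 gives q = 9. min AVC = 111 - 18·9 + 9^2 = 30.
For P < $30 the firm produces nothing.

$30 per unit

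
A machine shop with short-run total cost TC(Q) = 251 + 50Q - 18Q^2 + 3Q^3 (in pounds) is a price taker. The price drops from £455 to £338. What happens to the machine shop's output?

AVC = 50 - 18Q + 3Q^2, minimized at Q = 3 where min AVC = £23. MC = 50 - 36Q + 9Q^2.
With P = £455 above the shutdown price, P = MC gives Q = 9.
At P = £338 ≥ min AVC, set P = MC: Q = 8. The firm stays open but cuts output.

Output falls from 9 to 8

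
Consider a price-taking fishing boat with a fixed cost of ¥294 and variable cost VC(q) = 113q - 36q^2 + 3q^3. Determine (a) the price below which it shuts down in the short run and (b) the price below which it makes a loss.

Shutdown price = ¥5; break-even price = ¥50

Shutdown price = min AVC. AVC = 113 - 36q + 3q^2, with vertex at q = 6 and minimum ¥5.
ATC = 294/q + 113 - 36q + 3q^2. Setting dATC/dq = −294/q^2 − 36 + 6q = 0 gives q = 7 (since 6·7^3 − 36·7^2 = 294).
min ATC = 294/7 + 113 − 36·7 + 3·7^2 = ¥50. That is the break-even price.
Between these two prices the firm operates at a loss; above ¥50 it earns a profit.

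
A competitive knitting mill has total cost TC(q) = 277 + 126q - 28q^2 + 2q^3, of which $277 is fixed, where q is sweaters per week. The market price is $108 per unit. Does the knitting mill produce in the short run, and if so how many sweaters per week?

From TC, MC = TC'(q) = 126 - 56q + 6q^2 and AVC = VC/q = 126 - 28q + 2q^2.
AVC is minimized where dAVC/dq = -28 + 4q = 0, at q = 7; min AVC = 126 - 28·7 + 2·7^2 = $28.
Since P = $108 ≥ min AVC = $28, price covers variable cost and the firm should produce.
P = MC gives 18 - 56q + 6q^2 = 0, with roots 1/3 and 9. Take the larger (rising MC): q* = 9.
Check: AVC at q = 9 is $36 ≤ P, so revenue covers variable cost.
Profit = P·q − TC = 108·9 − 601 = $371.

Produce at q = 9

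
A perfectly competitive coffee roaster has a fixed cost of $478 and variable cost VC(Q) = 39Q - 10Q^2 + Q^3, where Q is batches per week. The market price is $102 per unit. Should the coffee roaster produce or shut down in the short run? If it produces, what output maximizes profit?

From TC, MC = TC'(Q) = 39 - 20Q + 3Q^2 and AVC = VC/Q = 39 - 10Q + Q^2.
The AVC parabola has its vertex at Q = 10/2 = 5, where AVC = 39 - 10·5 + 5^2 = $14.
Since P = $102 ≥ min AVC = $14, price covers variable cost and the firm should produce.
Set P = MC: 102 = 39 - 20Q + 3Q^2 → -63 - 20Q + 3Q^2 = 0. The roots are Q = -7/3 and Q = 9; the profit-maximizing output is on the rising part of MC, so Q* = 9.
Check: AVC at Q = 9 is $30 ≤ P, so revenue covers variable cost.
Profit = P·Q − TC = 102·9 − 748 = $170.

Produce at Q = 9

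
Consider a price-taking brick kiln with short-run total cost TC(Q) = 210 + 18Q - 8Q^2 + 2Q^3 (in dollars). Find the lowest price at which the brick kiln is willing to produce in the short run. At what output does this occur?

$10 per unit, at Q = 2

Short-run supply begins at min AVC. From VC = 18Q - 8Q^2 + 2Q^3, AVC = 18 - 8Q + 2Q^2.
dAVC/dQ = -8 + 4Q = 0 gives Q = 2. min AVC = 18 - 8·2 + 2·2^2 = 10.
For P < $10 the firm produces nothing.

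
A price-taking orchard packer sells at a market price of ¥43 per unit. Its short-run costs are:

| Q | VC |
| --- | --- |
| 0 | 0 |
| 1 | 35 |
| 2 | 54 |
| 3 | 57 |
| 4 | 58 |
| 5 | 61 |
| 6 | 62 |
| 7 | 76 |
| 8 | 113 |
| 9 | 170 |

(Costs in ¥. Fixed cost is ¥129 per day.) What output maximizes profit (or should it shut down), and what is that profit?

Profit at each row (π = 43Q − TC): Q=0: -129; Q=1: -121; Q=2: -97; Q=3: -57; Q=4: -15; Q=5: 25; Q=6: 67; Q=7: 96; Q=8: 102; Q=9: 88.
Profit is maximized at Q = 8. AVC there is 113/8 = ¥14.12 ≤ P, so producing beats shutting down (which would give -¥129).

Q = 8; profit = ¥102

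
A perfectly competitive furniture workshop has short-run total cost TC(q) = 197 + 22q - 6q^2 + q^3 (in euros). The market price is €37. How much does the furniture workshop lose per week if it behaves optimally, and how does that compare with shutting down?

Profit = -€97 at q = 5

AVC = 22 - 6q + q^2; min AVC = €13 at q = 3. Since P = €37 ≥ min AVC, the firm produces.
With MC = 22 - 12q + 3q^2, P = MC on the upward-sloping part at q* = 5.
TR = 37·5 = 185. TC = 197 + 85 = 282. Profit = 185 − 282 = -€97.
Shutting down would mean losing the fixed cost of €197, so operating at a loss of €97 is better by €100.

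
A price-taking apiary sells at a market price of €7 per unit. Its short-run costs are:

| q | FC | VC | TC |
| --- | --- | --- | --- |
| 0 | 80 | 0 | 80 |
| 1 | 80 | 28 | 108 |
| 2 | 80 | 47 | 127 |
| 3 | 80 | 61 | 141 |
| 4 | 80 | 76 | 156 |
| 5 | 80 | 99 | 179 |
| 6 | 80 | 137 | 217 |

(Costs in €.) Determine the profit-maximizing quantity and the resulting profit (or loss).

q = 0 (shut down); profit = -€80

Profit at each row (π = 7q − TC): q=0: -80; q=1: -101; q=2: -113; q=3: -120; q=4: -128; q=5: -144; q=6: -175.
Profit is highest at q = 0. Equivalently, the lowest AVC in the table is 76/4 ≈ €19 at q = 4, and P = €7 falls below it — price never covers variable cost, so the firm shuts down and loses only its fixed cost.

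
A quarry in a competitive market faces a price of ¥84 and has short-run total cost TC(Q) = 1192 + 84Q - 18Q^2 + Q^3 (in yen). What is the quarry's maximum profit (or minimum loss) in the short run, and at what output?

Profit = -¥328 at Q = 12

AVC = 84 - 18Q + Q^2; min AVC = ¥3 at Q = 9. Since P = ¥84 ≥ min AVC, the firm produces.
With MC = 84 - 36Q + 3Q^2, P = MC on the upward-sloping part at Q* = 12.
TR = 84·12 = 1008. TC = 1192 + 144 = 1336. Profit = 1008 − 1336 = -¥328.
Shutting down would mean losing the fixed cost of ¥1192, so operating at a loss of ¥328 is better by ¥864.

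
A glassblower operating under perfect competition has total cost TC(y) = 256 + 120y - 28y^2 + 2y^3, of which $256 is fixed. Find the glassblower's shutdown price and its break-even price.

Shutdown price = $22; break-even price = $56

AVC = 120 - 28y + 2y^2; minimized at y = 7, giving min AVC = $22. That is the shutdown price.
ATC = 256/y + 120 - 28y + 2y^2. Setting dATC/dy = −256/y^2 − 28 + 4y = 0 gives y = 8 (since 4·8^3 − 28·8^2 = 256).
min ATC = 256/8 + 120 − 28·8 + 2·8^2 = $56. That is the break-even price.
For $22 ≤ P < $56 the firm produces at a loss; below $22 it shuts down.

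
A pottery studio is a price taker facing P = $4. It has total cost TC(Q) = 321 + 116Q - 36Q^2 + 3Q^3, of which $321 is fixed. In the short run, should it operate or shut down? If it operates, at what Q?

Variable cost is VC = 116Q - 36Q^2 + 3Q^3, so AVC = VC/Q = 116 - 36Q + 3Q^2 and MC = dTC/dQ = 116 - 72Q + 9Q^2.
AVC is minimized where dAVC/dQ = -36 + 6Q = 0, at Q = 6; min AVC = 116 - 36·6 + 3·6^2 = $8.
Since P = $4 < min AVC = $8, price fails to cover variable cost at any output.
The firm minimizes its loss by shutting down and losing only its fixed cost of $321.

Shut down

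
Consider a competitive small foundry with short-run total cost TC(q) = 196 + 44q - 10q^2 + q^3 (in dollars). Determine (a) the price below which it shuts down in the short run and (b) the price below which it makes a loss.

Shutdown price = min AVC. AVC = 44 - 10q + q^2, with vertex at q = 5 and minimum $19.
ATC = 196/q + 44 - 10q + q^2. Setting dATC/dq = −196/q^2 − 10 + 2q = 0 gives q = 7 (since 2·7^3 − 10·7^2 = 196).
min ATC = 196/7 + 44 − 10·7 + 7^2 = $51. That is the break-even price.
For $19 ≤ P < $51 the firm produces at a loss; below $19 it shuts down.

Shutdown price = $19; break-even price = $51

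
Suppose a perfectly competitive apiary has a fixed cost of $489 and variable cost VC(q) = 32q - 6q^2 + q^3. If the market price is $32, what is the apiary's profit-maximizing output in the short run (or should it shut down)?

Variable cost is VC = 32q - 6q^2 + q^3, so AVC = VC/q = 32 - 6q + q^2 and MC = dTC/dq = 32 - 12q + 3q^2.
AVC is minimized where dAVC/dq = -6 + 2q = 0, at q = 3; min AVC = 32 - 6·3 + 3^2 = $23.
Because $32 ≥ $23, revenue can cover variable cost; the firm operates.
P = MC gives -12q + 3q^2 = 0, with roots 0 and 4. Take the larger (rising MC): q* = 4.
Check: AVC at q = 4 is $24 ≤ P, so revenue covers variable cost.
Profit = P·q − TC = 32·4 − 585 = -$457, a loss, but smaller than the $489 fixed cost the firm would lose by shutting down.

Produce at q = 4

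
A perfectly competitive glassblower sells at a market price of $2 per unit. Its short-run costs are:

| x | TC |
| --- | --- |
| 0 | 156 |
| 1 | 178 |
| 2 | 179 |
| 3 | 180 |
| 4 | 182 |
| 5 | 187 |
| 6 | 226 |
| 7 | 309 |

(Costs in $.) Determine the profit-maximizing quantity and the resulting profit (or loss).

x = 0 (shut down); profit = -$156

Profit at each row (π = 2x − TC): x=0: -156; x=1: -176; x=2: -175; x=3: -174; x=4: -174; x=5: -177; x=6: -214; x=7: -295.
Profit is highest at x = 0. Equivalently, the lowest AVC in the table is 31/5 ≈ $6.20 at x = 5, and P = $2 falls below it — price never covers variable cost, so the firm shuts down and loses only its fixed cost.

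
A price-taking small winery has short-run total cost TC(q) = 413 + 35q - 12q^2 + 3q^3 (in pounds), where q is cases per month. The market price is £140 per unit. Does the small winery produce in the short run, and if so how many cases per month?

Produce at q = 5

Strip out fixed cost: VC = 35q - 12q^2 + 3q^3. Then AVC = 35 - 12q + 3q^2 and MC = 35 - 24q + 9q^2.
AVC is minimized where dAVC/dq = -12 + 6q = 0, at q = 2; min AVC = 35 - 12·2 + 3·2^2 = £23.
P = £140 exceeds min AVC = £23, so the firm stays open.
Set P = MC: 140 = 35 - 24q + 9q^2 → -105 - 24q + 9q^2 = 0. The roots are q = -7/3 and q = 5; the profit-maximizing output is on the rising part of MC, so q* = 5.
Check: AVC at q = 5 is £50 ≤ P, so revenue covers variable cost.
Profit = P·q − TC = 140·5 − 663 = £37.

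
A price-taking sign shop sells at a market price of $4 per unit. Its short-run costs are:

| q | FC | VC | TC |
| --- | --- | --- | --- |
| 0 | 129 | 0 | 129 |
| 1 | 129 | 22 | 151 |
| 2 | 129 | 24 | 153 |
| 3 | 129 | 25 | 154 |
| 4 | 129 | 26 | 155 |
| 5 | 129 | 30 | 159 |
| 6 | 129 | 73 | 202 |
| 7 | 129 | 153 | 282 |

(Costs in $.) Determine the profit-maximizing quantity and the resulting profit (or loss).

q = 0 (shut down); profit = -$129

Tabulate TR − TC: q=0: -129; q=1: -147; q=2: -145; q=3: -142; q=4: -139; q=5: -139; q=6: -178; q=7: -254.
Profit is highest at q = 0. Equivalently, the lowest AVC in the table is 30/5 ≈ $6 at q = 5, and P = $4 falls below it — price never covers variable cost, so the firm shuts down and loses only its fixed cost.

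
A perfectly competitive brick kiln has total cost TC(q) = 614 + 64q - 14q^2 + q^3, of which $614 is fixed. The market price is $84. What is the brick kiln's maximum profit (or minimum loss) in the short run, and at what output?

AVC = 64 - 14q + q^2; min AVC = $15 at q = 7. Since P = $84 ≥ min AVC, the firm produces.
MC = 64 - 28q + 3q^2. Setting P = MC and taking the root on the rising branch gives q* = 10.
TR = 84·10 = 840. TC = 614 + 240 = 854. Profit = 840 − 854 = -$14.
Shutting down would mean losing the fixed cost of $614, so operating at a loss of $14 is better by $600.

Profit = -$14 at q = 10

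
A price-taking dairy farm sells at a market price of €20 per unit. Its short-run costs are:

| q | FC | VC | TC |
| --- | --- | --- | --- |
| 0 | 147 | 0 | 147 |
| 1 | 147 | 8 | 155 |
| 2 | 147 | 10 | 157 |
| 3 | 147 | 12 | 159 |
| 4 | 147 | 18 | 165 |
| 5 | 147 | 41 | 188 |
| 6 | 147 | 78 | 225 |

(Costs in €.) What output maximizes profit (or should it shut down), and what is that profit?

q = 4; profit = -€85

Tabulate TR − TC: q=0: -147; q=1: -135; q=2: -117; q=3: -99; q=4: -85; q=5: -88; q=6: -105.
Profit is maximized at q = 4. AVC there is 18/4 = €4.50 ≤ P, so producing beats shutting down (which would give -€147).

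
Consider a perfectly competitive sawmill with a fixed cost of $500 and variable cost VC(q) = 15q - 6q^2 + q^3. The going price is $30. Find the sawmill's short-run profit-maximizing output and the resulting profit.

AVC = 15 - 6q + q^2 has its minimum $6 at q = 3; price $30 clears that bar, so the firm operates.
With MC = 15 - 12q + 3q^2, P = MC on the upward-sloping part at q* = 5.
TR = 30·5 = 150. TC = 500 + 50 = 550. Profit = 150 − 550 = -$400.
Shutting down would mean losing the fixed cost of $500, so operating at a loss of $400 is better by $100.

Profit = -$400 at q = 5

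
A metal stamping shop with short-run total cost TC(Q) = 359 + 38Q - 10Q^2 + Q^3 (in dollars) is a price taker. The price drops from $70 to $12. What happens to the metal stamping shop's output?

AVC = 38 - 10Q + Q^2, minimized at Q = 5 where min AVC = $13. MC = 38 - 20Q + 3Q^2.
At P = $70 ≥ min AVC, set P = MC on the rising branch: Q = 8.
At P = $12 < min AVC = $13, price no longer covers variable cost at any output, so the firm shuts down: Q = 0.

Output falls from 8 to 0 (the firm shuts down)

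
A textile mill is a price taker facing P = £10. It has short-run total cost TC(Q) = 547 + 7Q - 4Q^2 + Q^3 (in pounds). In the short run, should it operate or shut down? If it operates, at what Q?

Produce at Q = 3

From TC, MC = TC'(Q) = 7 - 8Q + 3Q^2 and AVC = VC/Q = 7 - 4Q + Q^2.
AVC is minimized where dAVC/dQ = -4 + 2Q = 0, at Q = 2; min AVC = 7 - 4·2 + 2^2 = £3.
P = £10 exceeds min AVC = £3, so the firm stays open.
Solving P = MC: -3 - 8Q + 3Q^2 = 0 ⇒ Q = -1/3 or 3. On the upward-sloping branch, Q* = 3.
Check: AVC at Q = 3 is £4 ≤ P, so revenue covers variable cost.
Profit = P·Q − TC = 10·3 − 559 = -£529, a loss, but smaller than the £547 fixed cost the firm would lose by shutting down.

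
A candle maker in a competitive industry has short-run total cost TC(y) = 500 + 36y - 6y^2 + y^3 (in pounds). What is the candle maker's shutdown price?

Short-run supply begins at min AVC. From VC = 36y - 6y^2 + y^3, AVC = 36 - 6y + y^2.
dAVC/dy = -6 + 2y = 0 gives y = 3. min AVC = 36 - 6·3 + 3^2 = 27.
So the shutdown price is £27.

£27 per unit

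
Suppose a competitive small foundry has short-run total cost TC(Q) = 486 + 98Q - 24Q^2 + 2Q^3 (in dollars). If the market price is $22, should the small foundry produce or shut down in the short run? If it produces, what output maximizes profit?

Strip out fixed cost: VC = 98Q - 24Q^2 + 2Q^3. Then AVC = 98 - 24Q + 2Q^2 and MC = 98 - 48Q + 6Q^2.
AVC is minimized where dAVC/dQ = -24 + 4Q = 0, at Q = 6; min AVC = 98 - 24·6 + 2·6^2 = $26.
With P < min AVC ($22 < $26), every unit sold adds to the loss.
Shutting down limits the loss to fixed cost, $486.

Shut down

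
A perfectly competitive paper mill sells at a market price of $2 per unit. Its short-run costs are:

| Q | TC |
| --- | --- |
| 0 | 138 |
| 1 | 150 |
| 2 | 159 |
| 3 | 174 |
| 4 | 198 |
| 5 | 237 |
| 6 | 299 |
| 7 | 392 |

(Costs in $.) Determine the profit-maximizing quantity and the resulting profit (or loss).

Q = 0 (shut down); profit = -$138

Profit at each row (π = 2Q − TC): Q=0: -138; Q=1: -148; Q=2: -155; Q=3: -168; Q=4: -190; Q=5: -227; Q=6: -287; Q=7: -378.
Profit is highest at Q = 0. Equivalently, the lowest AVC in the table is 21/2 ≈ $10.50 at Q = 2, and P = $2 falls below it — price never covers variable cost, so the firm shuts down and loses only its fixed cost.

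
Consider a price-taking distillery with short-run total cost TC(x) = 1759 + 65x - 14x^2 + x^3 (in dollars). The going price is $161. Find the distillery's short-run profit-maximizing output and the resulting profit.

Profit = -$319 at x = 12

AVC = 65 - 14x + x^2 has its minimum $16 at x = 7; price $161 clears that bar, so the firm operates.
MC = 65 - 28x + 3x^2. Setting P = MC and taking the root on the rising branch gives x* = 12.
TR = 161·12 = 1932. TC = 1759 + 492 = 2251. Profit = 1932 − 2251 = -$319.
That loss of $319 beats the $1759 the firm would lose by shutting down; producing recovers $1440 of fixed cost.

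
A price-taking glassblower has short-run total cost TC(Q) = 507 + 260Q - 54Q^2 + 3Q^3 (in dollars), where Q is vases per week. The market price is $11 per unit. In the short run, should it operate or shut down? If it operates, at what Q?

Shut down

From TC, MC = TC'(Q) = 260 - 108Q + 9Q^2 and AVC = VC/Q = 260 - 54Q + 3Q^2.
AVC hits its minimum where MC = AVC, at Q = 9, giving min AVC = 260 - 54·9 + 3·9^2 = $17.
P = $11 lies below min AVC = $17; no output level covers variable cost.
Best response: produce nothing and absorb the $507 fixed cost.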